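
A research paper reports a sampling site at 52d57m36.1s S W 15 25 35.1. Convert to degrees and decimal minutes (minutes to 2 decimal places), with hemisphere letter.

52° 57.60′ S, 15° 25.59′ W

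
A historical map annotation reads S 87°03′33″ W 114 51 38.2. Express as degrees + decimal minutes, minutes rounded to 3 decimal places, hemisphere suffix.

Latitude: seconds/60 = 0.55000; minutes = 3 + 0.55000 = 3.55000
Lon: 51 + 38.2/60 = 51.63667′

87° 3.550′ S, 114° 51.637′ W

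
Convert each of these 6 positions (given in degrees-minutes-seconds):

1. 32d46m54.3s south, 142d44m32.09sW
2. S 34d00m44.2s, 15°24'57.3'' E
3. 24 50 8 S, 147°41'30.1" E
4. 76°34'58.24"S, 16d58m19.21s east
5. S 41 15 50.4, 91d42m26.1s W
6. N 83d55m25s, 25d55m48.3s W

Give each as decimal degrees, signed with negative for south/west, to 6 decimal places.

Point 1:
  φ: 46′ + 54.3″ = 46.90500′; 32 + 46.90500/60 = 32.7817500
  S ⇒ negate
  λ: 142° + 44/60 + 32.09/3600 = 142 + 0.733333 + 0.008914 = 142.7422472
  W ⇒ negate
Point 2:
  Lat: 0′ + 44.2″ = 0.73667′; 34 + 0.73667/60 = 34.0122778
  S ⇒ negate
  λ: 15° + 24/60 + 57.3/3600 = 15 + 0.400000 + 0.015917 = 15.4159167
  E → positive
Point 3:
  Latitude: 24 + 50/60 + 8/3600 = 24.8355556
  S ⇒ negate
  Lon: 147° + 41/60 + 30.1/3600 = 147 + 0.683333 + 0.008361 = 147.6916944
  E ⇒ keep positive
Point 4:
  Lat: 76 + 34/60 + 58.24/3600 = 76.5828444
  hemisphere S, so the sign is −
  λ: 58′ + 19.21″ = 58.32017′; 16 + 58.32017/60 = 16.9720028
  E → positive
Point 5:
  Lat: 41° + 15/60 + 50.4/3600 = 41 + 0.250000 + 0.014000 = 41.2640000
  S → negative
  Longitude: 91° + 42/60 + 26.1/3600 = 91 + 0.700000 + 0.007250 = 91.7072500
  W ⇒ negate
Point 6:
  Lat: 55′ + 25″ = 55.41667′; 83 + 55.41667/60 = 83.9236111
  N ⇒ keep positive
  λ: 25° + 55/60 + 48.3/3600 = 25 + 0.916667 + 0.013417 = 25.9300833
  hemisphere W, so the sign is −

1. -32.781750, -142.742247
2. -34.012278, 15.415917
3. -24.835556, 147.691694
4. -76.582844, 16.972003
5. -41.264000, -91.707250
6. 83.923611, -25.930083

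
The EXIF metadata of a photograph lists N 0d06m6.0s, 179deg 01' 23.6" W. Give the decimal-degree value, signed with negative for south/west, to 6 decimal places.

0.101667, -179.023222

φ: 6′ + 6″ = 6.10000′; 0 + 6.10000/60 = 0.1016667
N → positive
Longitude: 179 + 1/60 + 23.6/3600 = 179.0232222
W → negative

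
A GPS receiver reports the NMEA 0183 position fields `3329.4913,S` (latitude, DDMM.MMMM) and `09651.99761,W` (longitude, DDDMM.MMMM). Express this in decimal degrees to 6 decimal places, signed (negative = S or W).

-33.491522, -96.866627

Latitude: split at 2 digits → 33° and 29.4913′; 33 + 29.4913/60 = 33.4915217
hemisphere S, so the sign is −
λ: degrees = first 3 digits = 96, minutes = 51.99761; 96 + 51.99761/60 = 96.8666268
hemisphere W, so the sign is −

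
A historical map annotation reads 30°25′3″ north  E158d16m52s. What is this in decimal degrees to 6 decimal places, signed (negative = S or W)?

30.417500, 158.281111

φ: 30° + 25/60 + 3/3600 = 30 + 0.416667 + 0.000833 = 30.4175000
N → positive
λ: 16′ + 52″ = 16.86667′; 158 + 16.86667/60 = 158.2811111
E ⇒ keep positive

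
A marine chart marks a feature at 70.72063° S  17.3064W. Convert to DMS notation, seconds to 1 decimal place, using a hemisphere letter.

70°43′14.3″ S, 17°18′23.0″ W

Latitude: 0.720630 × 60 = 43.23780′ → 43′, remainder × 60 = 14.268″
Lon: 0.306400 × 60 = 18.38400′ → 18′, remainder × 60 = 23.040″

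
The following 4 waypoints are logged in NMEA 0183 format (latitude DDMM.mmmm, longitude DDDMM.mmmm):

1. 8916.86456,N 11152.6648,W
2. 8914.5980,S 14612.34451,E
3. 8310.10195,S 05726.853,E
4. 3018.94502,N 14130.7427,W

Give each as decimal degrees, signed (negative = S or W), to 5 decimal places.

Point 1:
  Latitude: degrees = first 2 digits = 89, minutes = 16.86456; 89 + 16.86456/60 = 89.281076
  N ⇒ keep positive
  λ: degrees = first 3 digits = 111, minutes = 52.6648; 111 + 52.6648/60 = 111.877747
  W → negative
Point 2:
  Latitude: split at 2 digits → 89° and 14.598′; 89 + 14.598/60 = 89.243300
  S → negative
  Longitude: split at 3 digits → 146° and 12.34451′; 146 + 12.34451/60 = 146.205742
  E ⇒ keep positive
Point 3:
  Latitude: split at 2 digits → 83° and 10.10195′; 83 + 10.10195/60 = 83.168366
  S → negative
  Lon: degrees = first 3 digits = 57, minutes = 26.853; 57 + 26.853/60 = 57.447550
  E ⇒ keep positive
Point 4:
  Lat: split at 2 digits → 30° and 18.94502′; 30 + 18.94502/60 = 30.315750
  N → positive
  Lon: split at 3 digits → 141° and 30.7427′; 141 + 30.7427/60 = 141.512378
  W → negative

1. 89.28108, -111.87775
2. -89.24330, 146.20574
3. -83.16837, 57.44755
4. 30.31575, -141.51238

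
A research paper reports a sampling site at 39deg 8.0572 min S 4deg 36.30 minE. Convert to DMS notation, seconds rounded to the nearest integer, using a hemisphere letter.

φ: 8.05720′ → 8′ and 0.05720 × 60 = 3.43″
Lon: 36.30000′ → 36′ and 0.30000 × 60 = 18.00″

39°08′3″ S, 4°36′18″ E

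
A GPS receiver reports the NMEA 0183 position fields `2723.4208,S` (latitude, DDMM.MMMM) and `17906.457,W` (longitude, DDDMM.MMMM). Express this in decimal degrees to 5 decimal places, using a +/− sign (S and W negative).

-27.39035, -179.10762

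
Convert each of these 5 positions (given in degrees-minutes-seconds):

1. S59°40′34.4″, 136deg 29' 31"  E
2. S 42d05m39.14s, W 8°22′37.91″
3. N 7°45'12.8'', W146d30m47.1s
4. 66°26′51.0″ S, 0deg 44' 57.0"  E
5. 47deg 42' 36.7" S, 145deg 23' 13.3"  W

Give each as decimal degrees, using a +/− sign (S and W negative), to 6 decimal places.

Point 1:
  φ: 40′ + 34.4″ = 40.57333′; 59 + 40.57333/60 = 59.6762222
  S ⇒ negate
  Longitude: 136° + 29/60 + 31/3600 = 136 + 0.483333 + 0.008611 = 136.4919444
  E ⇒ keep positive
Point 2:
  Latitude: 42° + 5/60 + 39.14/3600 = 42 + 0.083333 + 0.010872 = 42.0942056
  hemisphere S, so the sign is −
  Longitude: 8° + 22/60 + 37.91/3600 = 8 + 0.366667 + 0.010531 = 8.3771972
  W → negative
Point 3:
  Latitude: 45′ + 12.8″ = 45.21333′; 7 + 45.21333/60 = 7.7535556
  N → positive
  λ: 146° + 30/60 + 47.1/3600 = 146 + 0.500000 + 0.013083 = 146.5130833
  hemisphere W, so the sign is −
Point 4:
  Latitude: 66 + 26/60 + 51/3600 = 66.4475000
  hemisphere S, so the sign is −
  Lon: 44′ + 57″ = 44.95000′; 0 + 44.95000/60 = 0.7491667
  E ⇒ keep positive
Point 5:
  φ: 47° + 42/60 + 36.7/3600 = 47 + 0.700000 + 0.010194 = 47.7101944
  S ⇒ negate
  Lon: 145 + 23/60 + 13.3/3600 = 145.3870278
  hemisphere W, so the sign is −

1. -59.676222, 136.491944
2. -42.094206, -8.377197
3. 7.753556, -146.513083
4. -66.447500, 0.749167
5. -47.710194, -145.387028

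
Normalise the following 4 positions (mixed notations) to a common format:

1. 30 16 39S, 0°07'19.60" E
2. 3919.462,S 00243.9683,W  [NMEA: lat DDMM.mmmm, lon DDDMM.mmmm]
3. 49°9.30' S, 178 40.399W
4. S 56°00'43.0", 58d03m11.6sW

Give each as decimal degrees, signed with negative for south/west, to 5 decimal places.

1. -30.27750, 0.12211
2. -39.32437, -2.73281
3. -49.15500, -178.67332
4. -56.01194, -58.05322

Point 1:
  φ: 16′ + 39″ = 16.65000′; 30 + 16.65000/60 = 30.277500
  S → negative
  Lon: 0° + 7/60 + 19.6/3600 = 0 + 0.116667 + 0.005444 = 0.122111
  E → positive
Point 2:
  φ: split at 2 digits → 39° and 19.462′; 39 + 19.462/60 = 39.324367
  S → negative
  λ: degrees = first 3 digits = 2, minutes = 43.9683; 2 + 43.9683/60 = 2.732805
  W → negative
Point 3:
  Lat: 9.3′ = 0.155000°; total 49.155000
  S → negative
  λ: 178 + 40.399/60 = 178.673317
  W → negative
Point 4:
  Latitude: 56 + 0/60 + 43/3600 = 56.011944
  S → negative
  Lon: 58 + 3/60 + 11.6/3600 = 58.053222
  W ⇒ negate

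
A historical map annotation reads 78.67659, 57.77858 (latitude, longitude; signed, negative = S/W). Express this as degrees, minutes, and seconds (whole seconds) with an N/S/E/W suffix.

78°40′36″ N, 57°46′43″ E

Latitude: whole degrees 78; 40.59540′ → 40′ and 35.72″
Lon: 0.778580 × 60 = 46.71480′ → 46′, remainder × 60 = 42.89″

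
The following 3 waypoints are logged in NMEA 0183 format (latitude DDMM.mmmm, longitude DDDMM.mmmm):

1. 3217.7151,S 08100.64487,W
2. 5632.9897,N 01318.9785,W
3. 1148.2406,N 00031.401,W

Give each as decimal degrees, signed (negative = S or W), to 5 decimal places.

Point 1:
  φ: split at 2 digits → 32° and 17.7151′; 32 + 17.7151/60 = 32.295252
  hemisphere S, so the sign is −
  Lon: degrees = first 3 digits = 81, minutes = 0.64487; 81 + 0.64487/60 = 81.010748
  hemisphere W, so the sign is −
Point 2:
  φ: degrees = first 2 digits = 56, minutes = 32.9897; 56 + 32.9897/60 = 56.549828
  N ⇒ keep positive
  Lon: degrees = first 3 digits = 13, minutes = 18.9785; 13 + 18.9785/60 = 13.316308
  W → negative
Point 3:
  Latitude: degrees = first 2 digits = 11, minutes = 48.2406; 11 + 48.2406/60 = 11.804010
  N ⇒ keep positive
  λ: split at 3 digits → 000° and 31.401′; 0 + 31.401/60 = 0.523350
  W ⇒ negate

1. -32.29525, -81.01075
2. 56.54983, -13.31631
3. 11.80401, -0.52335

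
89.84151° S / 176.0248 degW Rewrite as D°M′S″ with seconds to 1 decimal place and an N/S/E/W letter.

89°50′29.4″ S, 176°01′29.3″ W

φ: whole degrees 89; 50.49060′ → 50′ and 29.436″
Longitude: 0.024800 × 60 = 1.48800′ → 1′, remainder × 60 = 29.280″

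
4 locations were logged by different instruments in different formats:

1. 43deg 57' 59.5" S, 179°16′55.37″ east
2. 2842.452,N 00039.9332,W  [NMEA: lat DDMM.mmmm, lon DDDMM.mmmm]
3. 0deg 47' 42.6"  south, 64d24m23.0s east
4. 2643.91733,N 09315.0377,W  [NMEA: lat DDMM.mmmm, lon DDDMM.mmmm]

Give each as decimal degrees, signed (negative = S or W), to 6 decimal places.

1. -43.966528, 179.282047
2. 28.707533, -0.665553
3. -0.795167, 64.406389
4. 26.731956, -93.250628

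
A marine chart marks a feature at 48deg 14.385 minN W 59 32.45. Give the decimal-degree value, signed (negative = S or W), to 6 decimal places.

48.239750, -59.540833

Latitude: 14.385′ = 0.239750°; total 48.2397500
N → positive
Lon: 59 + 32.45/60 = 59.5408333
W ⇒ negate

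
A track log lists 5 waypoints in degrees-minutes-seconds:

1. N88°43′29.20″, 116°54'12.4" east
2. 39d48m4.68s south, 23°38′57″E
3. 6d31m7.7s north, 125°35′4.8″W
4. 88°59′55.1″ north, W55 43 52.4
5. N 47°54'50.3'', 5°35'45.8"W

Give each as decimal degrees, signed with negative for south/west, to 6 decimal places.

Point 1:
  φ: 43′ + 29.2″ = 43.48667′; 88 + 43.48667/60 = 88.7247778
  N ⇒ keep positive
  Longitude: 54′ + 12.4″ = 54.20667′; 116 + 54.20667/60 = 116.9034444
  E → positive
Point 2:
  φ: 39 + 48/60 + 4.68/3600 = 39.8013000
  hemisphere S, so the sign is −
  λ: 23 + 38/60 + 57/3600 = 23.6491667
  E → positive
Point 3:
  Lat: 31′ + 7.7″ = 31.12833′; 6 + 31.12833/60 = 6.5188056
  N → positive
  λ: 125° + 35/60 + 4.8/3600 = 125 + 0.583333 + 0.001333 = 125.5846667
  W ⇒ negate
Point 4:
  φ: 88 + 59/60 + 55.1/3600 = 88.9986389
  N ⇒ keep positive
  Longitude: 55° + 43/60 + 52.4/3600 = 55 + 0.716667 + 0.014556 = 55.7312222
  W → negative
Point 5:
  Latitude: 54′ + 50.3″ = 54.83833′; 47 + 54.83833/60 = 47.9139722
  N → positive
  Lon: 5 + 35/60 + 45.8/3600 = 5.5960556
  hemisphere W, so the sign is −

1. 88.724778, 116.903444
2. -39.801300, 23.649167
3. 6.518806, -125.584667
4. 88.998639, -55.731222
5. 47.913972, -5.596056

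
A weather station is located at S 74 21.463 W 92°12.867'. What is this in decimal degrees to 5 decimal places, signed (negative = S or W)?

-74.35772, -92.21445

φ: 74 + 21.463/60 = 74.357717
S ⇒ negate
Longitude: 92 + 12.867/60 = 92.214450
W ⇒ negate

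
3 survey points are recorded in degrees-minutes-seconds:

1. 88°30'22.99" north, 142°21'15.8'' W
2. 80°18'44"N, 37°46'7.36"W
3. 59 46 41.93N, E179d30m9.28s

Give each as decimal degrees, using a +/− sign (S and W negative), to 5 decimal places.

1. 88.50639, -142.35439
2. 80.31222, -37.76871
3. 59.77831, 179.50258

Point 1:
  Lat: 88 + 30/60 + 22.99/3600 = 88.506386
  N → positive
  Longitude: 142 + 21/60 + 15.8/3600 = 142.354389
  W → negative
Point 2:
  Latitude: 80 + 18/60 + 44/3600 = 80.312222
  N → positive
  Longitude: 37 + 46/60 + 7.36/3600 = 37.768711
  W → negative
Point 3:
  Latitude: 46′ + 41.93″ = 46.69883′; 59 + 46.69883/60 = 59.778314
  N ⇒ keep positive
  λ: 179 + 30/60 + 9.28/3600 = 179.502578
  E ⇒ keep positive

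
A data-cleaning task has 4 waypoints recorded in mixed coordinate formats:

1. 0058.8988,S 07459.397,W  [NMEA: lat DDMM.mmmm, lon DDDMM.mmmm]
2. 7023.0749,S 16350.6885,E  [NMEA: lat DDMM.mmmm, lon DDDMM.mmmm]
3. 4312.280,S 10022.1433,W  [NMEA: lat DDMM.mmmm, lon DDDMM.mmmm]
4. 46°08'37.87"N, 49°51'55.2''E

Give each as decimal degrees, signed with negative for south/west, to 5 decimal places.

1. -0.98165, -74.98995
2. -70.38458, 163.84481
3. -43.20467, -100.36906
4. 46.14385, 49.86533

Point 1:
  Lat: degrees = first 2 digits = 0, minutes = 58.8988; 0 + 58.8988/60 = 0.981647
  S ⇒ negate
  Longitude: degrees = first 3 digits = 74, minutes = 59.397; 74 + 59.397/60 = 74.989950
  hemisphere W, so the sign is −
Point 2:
  Lat: degrees = first 2 digits = 70, minutes = 23.0749; 70 + 23.0749/60 = 70.384582
  hemisphere S, so the sign is −
  Lon: split at 3 digits → 163° and 50.6885′; 163 + 50.6885/60 = 163.844808
  E → positive
Point 3:
  Latitude: degrees = first 2 digits = 43, minutes = 12.28; 43 + 12.28/60 = 43.204667
  S ⇒ negate
  Lon: split at 3 digits → 100° and 22.1433′; 100 + 22.1433/60 = 100.369055
  W → negative
Point 4:
  Lat: 46° + 8/60 + 37.87/3600 = 46 + 0.133333 + 0.010519 = 46.143853
  N ⇒ keep positive
  Longitude: 49° + 51/60 + 55.2/3600 = 49 + 0.850000 + 0.015333 = 49.865333
  E ⇒ keep positive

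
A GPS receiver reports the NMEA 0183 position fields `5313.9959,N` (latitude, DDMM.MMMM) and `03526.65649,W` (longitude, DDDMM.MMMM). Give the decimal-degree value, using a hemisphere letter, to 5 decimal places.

53.23327° N, 35.44427° W

φ: degrees = first 2 digits = 53, minutes = 13.9959; 53 + 13.9959/60 = 53.233265
Lon: split at 3 digits → 035° and 26.65649′; 35 + 26.65649/60 = 35.444275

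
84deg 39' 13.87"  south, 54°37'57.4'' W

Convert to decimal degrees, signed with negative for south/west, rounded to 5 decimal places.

-84.65385, -54.63261

φ: 39′ + 13.87″ = 39.23117′; 84 + 39.23117/60 = 84.653853
S ⇒ negate
λ: 54 + 37/60 + 57.4/3600 = 54.632611
W ⇒ negate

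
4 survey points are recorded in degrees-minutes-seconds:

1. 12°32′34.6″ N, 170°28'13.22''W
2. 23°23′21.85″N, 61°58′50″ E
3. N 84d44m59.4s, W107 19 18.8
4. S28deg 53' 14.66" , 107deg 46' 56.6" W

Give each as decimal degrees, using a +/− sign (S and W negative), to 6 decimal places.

1. 12.542944, -170.470339
2. 23.389403, 61.980556
3. 84.749833, -107.321889
4. -28.887406, -107.782389

Point 1:
  Latitude: 32′ + 34.6″ = 32.57667′; 12 + 32.57667/60 = 12.5429444
  N ⇒ keep positive
  Lon: 28′ + 13.22″ = 28.22033′; 170 + 28.22033/60 = 170.4703389
  W ⇒ negate
Point 2:
  Latitude: 23° + 23/60 + 21.85/3600 = 23 + 0.383333 + 0.006069 = 23.3894028
  N ⇒ keep positive
  λ: 61 + 58/60 + 50/3600 = 61.9805556
  E ⇒ keep positive
Point 3:
  φ: 84 + 44/60 + 59.4/3600 = 84.7498333
  N → positive
  Longitude: 107° + 19/60 + 18.8/3600 = 107 + 0.316667 + 0.005222 = 107.3218889
  W ⇒ negate
Point 4:
  φ: 28° + 53/60 + 14.66/3600 = 28 + 0.883333 + 0.004072 = 28.8874056
  S → negative
  λ: 46′ + 56.6″ = 46.94333′; 107 + 46.94333/60 = 107.7823889
  W → negative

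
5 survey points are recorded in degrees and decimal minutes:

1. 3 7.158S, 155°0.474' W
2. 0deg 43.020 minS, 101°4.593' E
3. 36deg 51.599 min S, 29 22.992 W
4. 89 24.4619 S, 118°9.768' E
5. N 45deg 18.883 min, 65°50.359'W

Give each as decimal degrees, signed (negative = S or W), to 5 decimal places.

1. -3.11930, -155.00790
2. -0.71700, 101.07655
3. -36.85998, -29.38320
4. -89.40770, 118.16280
5. 45.31472, -65.83932

Point 1:
  φ: 7.158′ = 0.119300°; total 3.119300
  S ⇒ negate
  λ: 0.474′ = 0.007900°; total 155.007900
  W ⇒ negate
Point 2:
  Lat: 0 + 43.02/60 = 0.717000
  hemisphere S, so the sign is −
  Longitude: 4.593′ = 0.076550°; total 101.076550
  E → positive
Point 3:
  φ: 36 + 51.599/60 = 36.859983
  hemisphere S, so the sign is −
  Lon: 29 + 22.992/60 = 29.383200
  hemisphere W, so the sign is −
Point 4:
  Lat: 24.4619′ = 0.407698°; total 89.407698
  S → negative
  Lon: 9.768′ = 0.162800°; total 118.162800
  E ⇒ keep positive
Point 5:
  Latitude: 18.883′ = 0.314717°; total 45.314717
  N → positive
  λ: 50.359′ = 0.839317°; total 65.839317
  hemisphere W, so the sign is −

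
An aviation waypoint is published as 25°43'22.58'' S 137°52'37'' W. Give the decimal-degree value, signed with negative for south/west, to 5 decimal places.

-25.72294, -137.87694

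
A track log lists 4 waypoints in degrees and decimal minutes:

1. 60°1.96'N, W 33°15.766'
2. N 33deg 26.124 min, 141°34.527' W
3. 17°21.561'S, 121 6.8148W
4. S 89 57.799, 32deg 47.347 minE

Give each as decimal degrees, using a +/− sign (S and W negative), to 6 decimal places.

Point 1:
  Lat: 1.96′ = 0.032667°; total 60.0326667
  N ⇒ keep positive
  λ: 15.766′ = 0.262767°; total 33.2627667
  W → negative
Point 2:
  Latitude: 26.124′ = 0.435400°; total 33.4354000
  N → positive
  Lon: 34.527′ = 0.575450°; total 141.5754500
  W ⇒ negate
Point 3:
  φ: 17 + 21.561/60 = 17.3593500
  S ⇒ negate
  Longitude: 121 + 6.8148/60 = 121.1135800
  W ⇒ negate
Point 4:
  Latitude: 57.799′ = 0.963317°; total 89.9633167
  S → negative
  Lon: 32 + 47.347/60 = 32.7891167
  E → positive

1. 60.032667, -33.262767
2. 33.435400, -141.575450
3. -17.359350, -121.113580
4. -89.963317, 32.789117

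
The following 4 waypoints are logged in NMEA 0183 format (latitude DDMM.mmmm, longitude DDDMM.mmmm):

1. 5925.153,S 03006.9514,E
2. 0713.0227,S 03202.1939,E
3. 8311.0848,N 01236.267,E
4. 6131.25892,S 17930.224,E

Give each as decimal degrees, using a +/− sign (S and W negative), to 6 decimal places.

Point 1:
  Latitude: split at 2 digits → 59° and 25.153′; 59 + 25.153/60 = 59.4192167
  S → negative
  Lon: split at 3 digits → 030° and 6.9514′; 30 + 6.9514/60 = 30.1158567
  E ⇒ keep positive
Point 2:
  φ: split at 2 digits → 07° and 13.0227′; 7 + 13.0227/60 = 7.2170450
  hemisphere S, so the sign is −
  Longitude: degrees = first 3 digits = 32, minutes = 2.1939; 32 + 2.1939/60 = 32.0365650
  E → positive
Point 3:
  Latitude: split at 2 digits → 83° and 11.0848′; 83 + 11.0848/60 = 83.1847467
  N → positive
  Longitude: split at 3 digits → 012° and 36.267′; 12 + 36.267/60 = 12.6044500
  E ⇒ keep positive
Point 4:
  Lat: degrees = first 2 digits = 61, minutes = 31.25892; 61 + 31.25892/60 = 61.5209820
  S ⇒ negate
  Longitude: split at 3 digits → 179° and 30.224′; 179 + 30.224/60 = 179.5037333
  E ⇒ keep positive

1. -59.419217, 30.115857
2. -7.217045, 32.036565
3. 83.184747, 12.604450
4. -61.520982, 179.503733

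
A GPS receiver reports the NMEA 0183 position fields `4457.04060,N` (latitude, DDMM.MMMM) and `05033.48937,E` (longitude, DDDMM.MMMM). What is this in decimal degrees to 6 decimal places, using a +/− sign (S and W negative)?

44.950677, 50.558156

φ: degrees = first 2 digits = 44, minutes = 57.0406; 44 + 57.0406/60 = 44.9506767
N → positive
Lon: degrees = first 3 digits = 50, minutes = 33.48937; 50 + 33.48937/60 = 50.5581562
E ⇒ keep positive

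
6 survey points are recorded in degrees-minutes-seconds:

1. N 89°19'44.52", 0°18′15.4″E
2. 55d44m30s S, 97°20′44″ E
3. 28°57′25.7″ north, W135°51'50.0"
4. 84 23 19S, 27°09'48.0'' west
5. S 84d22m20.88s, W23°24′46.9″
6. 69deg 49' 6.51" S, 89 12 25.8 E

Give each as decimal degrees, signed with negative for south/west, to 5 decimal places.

Point 1:
  Lat: 89° + 19/60 + 44.52/3600 = 89 + 0.316667 + 0.012367 = 89.329033
  N → positive
  λ: 0° + 18/60 + 15.4/3600 = 0 + 0.300000 + 0.004278 = 0.304278
  E → positive
Point 2:
  φ: 44′ + 30″ = 44.50000′; 55 + 44.50000/60 = 55.741667
  S ⇒ negate
  Lon: 97° + 20/60 + 44/3600 = 97 + 0.333333 + 0.012222 = 97.345556
  E → positive
Point 3:
  Lat: 57′ + 25.7″ = 57.42833′; 28 + 57.42833/60 = 28.957139
  N → positive
  Longitude: 135 + 51/60 + 50/3600 = 135.863889
  W → negative
Point 4:
  Latitude: 84 + 23/60 + 19/3600 = 84.388611
  S ⇒ negate
  Lon: 27 + 9/60 + 48/3600 = 27.163333
  W ⇒ negate
Point 5:
  φ: 22′ + 20.88″ = 22.34800′; 84 + 22.34800/60 = 84.372467
  S → negative
  Longitude: 23° + 24/60 + 46.9/3600 = 23 + 0.400000 + 0.013028 = 23.413028
  W → negative
Point 6:
  φ: 49′ + 6.51″ = 49.10850′; 69 + 49.10850/60 = 69.818475
  S → negative
  Lon: 12′ + 25.8″ = 12.43000′; 89 + 12.43000/60 = 89.207167
  E → positive

1. 89.32903, 0.30428
2. -55.74167, 97.34556
3. 28.95714, -135.86389
4. -84.38861, -27.16333
5. -84.37247, -23.41303
6. -69.81848, 89.20717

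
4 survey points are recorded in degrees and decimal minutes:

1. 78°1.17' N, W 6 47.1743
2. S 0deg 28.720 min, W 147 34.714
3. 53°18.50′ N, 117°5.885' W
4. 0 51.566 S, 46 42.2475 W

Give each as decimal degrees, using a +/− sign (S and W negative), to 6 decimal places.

Point 1:
  Lat: 78 + 1.17/60 = 78.0195000
  N ⇒ keep positive
  Longitude: 6 + 47.1743/60 = 6.7862383
  hemisphere W, so the sign is −
Point 2:
  φ: 0 + 28.72/60 = 0.4786667
  S ⇒ negate
  Longitude: 147 + 34.714/60 = 147.5785667
  W ⇒ negate
Point 3:
  φ: 53 + 18.5/60 = 53.3083333
  N ⇒ keep positive
  Lon: 5.885′ = 0.098083°; total 117.0980833
  W → negative
Point 4:
  Latitude: 51.566′ = 0.859433°; total 0.8594333
  S → negative
  λ: 42.2475′ = 0.704125°; total 46.7041250
  W → negative

1. 78.019500, -6.786238
2. -0.478667, -147.578567
3. 53.308333, -117.098083
4. -0.859433, -46.704125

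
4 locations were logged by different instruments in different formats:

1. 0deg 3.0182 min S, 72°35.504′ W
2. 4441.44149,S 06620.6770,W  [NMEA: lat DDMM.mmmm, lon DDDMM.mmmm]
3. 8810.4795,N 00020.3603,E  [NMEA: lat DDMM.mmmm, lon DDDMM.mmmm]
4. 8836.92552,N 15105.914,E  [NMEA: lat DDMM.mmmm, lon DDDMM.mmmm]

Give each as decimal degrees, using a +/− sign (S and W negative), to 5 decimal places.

1. -0.05030, -72.59173
2. -44.69069, -66.34462
3. 88.17466, 0.33934
4. 88.61543, 151.09857

Point 1:
  Lat: 0 + 3.0182/60 = 0.050303
  S ⇒ negate
  Longitude: 35.504′ = 0.591733°; total 72.591733
  W → negative
Point 2:
  Latitude: split at 2 digits → 44° and 41.44149′; 44 + 41.44149/60 = 44.690692
  S ⇒ negate
  Longitude: split at 3 digits → 066° and 20.677′; 66 + 20.677/60 = 66.344617
  W ⇒ negate
Point 3:
  Lat: split at 2 digits → 88° and 10.4795′; 88 + 10.4795/60 = 88.174658
  N ⇒ keep positive
  Lon: split at 3 digits → 000° and 20.3603′; 0 + 20.3603/60 = 0.339338
  E → positive
Point 4:
  Latitude: degrees = first 2 digits = 88, minutes = 36.92552; 88 + 36.92552/60 = 88.615425
  N → positive
  λ: split at 3 digits → 151° and 5.914′; 151 + 5.914/60 = 151.098567
  E → positive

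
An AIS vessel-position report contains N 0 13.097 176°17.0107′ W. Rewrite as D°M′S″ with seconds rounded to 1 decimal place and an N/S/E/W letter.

0°13′5.8″ N, 176°17′0.6″ W

Latitude: 13.09700′ → 13′ and 0.09700 × 60 = 5.820″
Longitude: fractional minutes 0.01070 × 60 = 0.642″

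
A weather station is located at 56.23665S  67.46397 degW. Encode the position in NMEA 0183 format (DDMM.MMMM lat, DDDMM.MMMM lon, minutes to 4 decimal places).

φ: fractional part 0.236650 → 14.199000 minutes
Lon: minutes = (67.463970 − 67) × 60 = 27.838200

5614.1990,S / 06727.8382,W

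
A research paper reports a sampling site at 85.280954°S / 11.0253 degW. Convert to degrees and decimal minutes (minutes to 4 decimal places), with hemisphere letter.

85° 16.8572′ S, 11° 1.5180′ W

Lat: 85° + 0.280954 × 60 = 85° 16.857240′
λ: fractional part 0.025300 → 1.518000 minutes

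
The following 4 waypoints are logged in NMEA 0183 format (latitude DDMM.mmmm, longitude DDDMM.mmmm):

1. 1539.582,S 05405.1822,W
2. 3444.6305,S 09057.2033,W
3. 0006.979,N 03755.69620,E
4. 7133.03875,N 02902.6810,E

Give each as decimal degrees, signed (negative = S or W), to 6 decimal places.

1. -15.659700, -54.086370
2. -34.743842, -90.953388
3. 0.116317, 37.928270
4. 71.550646, 29.044683

Point 1:
  Lat: degrees = first 2 digits = 15, minutes = 39.582; 15 + 39.582/60 = 15.6597000
  S ⇒ negate
  Lon: split at 3 digits → 054° and 5.1822′; 54 + 5.1822/60 = 54.0863700
  W → negative
Point 2:
  φ: split at 2 digits → 34° and 44.6305′; 34 + 44.6305/60 = 34.7438417
  S → negative
  Lon: split at 3 digits → 090° and 57.2033′; 90 + 57.2033/60 = 90.9533883
  hemisphere W, so the sign is −
Point 3:
  Latitude: split at 2 digits → 00° and 6.979′; 0 + 6.979/60 = 0.1163167
  N ⇒ keep positive
  λ: degrees = first 3 digits = 37, minutes = 55.6962; 37 + 55.6962/60 = 37.9282700
  E → positive
Point 4:
  Lat: split at 2 digits → 71° and 33.03875′; 71 + 33.03875/60 = 71.5506458
  N → positive
  Lon: degrees = first 3 digits = 29, minutes = 2.681; 29 + 2.681/60 = 29.0446833
  E ⇒ keep positive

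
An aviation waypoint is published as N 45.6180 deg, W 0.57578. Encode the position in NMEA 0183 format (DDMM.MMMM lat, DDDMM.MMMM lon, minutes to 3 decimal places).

Lat: minutes = (45.618000 − 45) × 60 = 37.08000
λ: fractional part 0.575780 → 34.54680 minutes

4537.080,N / 00034.547,W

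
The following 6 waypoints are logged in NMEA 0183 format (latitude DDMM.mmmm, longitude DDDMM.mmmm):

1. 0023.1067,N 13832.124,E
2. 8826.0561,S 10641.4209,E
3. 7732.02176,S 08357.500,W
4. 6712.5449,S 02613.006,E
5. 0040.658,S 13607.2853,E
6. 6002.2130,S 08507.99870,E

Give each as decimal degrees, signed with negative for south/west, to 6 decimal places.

1. 0.385112, 138.535400
2. -88.434268, 106.690348
3. -77.533696, -83.958333
4. -67.209082, 26.216767
5. -0.677633, 136.121422
6. -60.036883, 85.133312

Point 1:
  φ: split at 2 digits → 00° and 23.1067′; 0 + 23.1067/60 = 0.3851117
  N → positive
  λ: degrees = first 3 digits = 138, minutes = 32.124; 138 + 32.124/60 = 138.5354000
  E → positive
Point 2:
  Latitude: degrees = first 2 digits = 88, minutes = 26.0561; 88 + 26.0561/60 = 88.4342683
  S → negative
  Lon: split at 3 digits → 106° and 41.4209′; 106 + 41.4209/60 = 106.6903483
  E → positive
Point 3:
  Latitude: split at 2 digits → 77° and 32.02176′; 77 + 32.02176/60 = 77.5336960
  S → negative
  Longitude: degrees = first 3 digits = 83, minutes = 57.5; 83 + 57.5/60 = 83.9583333
  W → negative
Point 4:
  Latitude: degrees = first 2 digits = 67, minutes = 12.5449; 67 + 12.5449/60 = 67.2090817
  S ⇒ negate
  Lon: degrees = first 3 digits = 26, minutes = 13.006; 26 + 13.006/60 = 26.2167667
  E → positive
Point 5:
  φ: degrees = first 2 digits = 0, minutes = 40.658; 0 + 40.658/60 = 0.6776333
  S → negative
  λ: split at 3 digits → 136° and 7.2853′; 136 + 7.2853/60 = 136.1214217
  E ⇒ keep positive
Point 6:
  φ: degrees = first 2 digits = 60, minutes = 2.213; 60 + 2.213/60 = 60.0368833
  S ⇒ negate
  Lon: split at 3 digits → 085° and 7.9987′; 85 + 7.9987/60 = 85.1333117
  E → positive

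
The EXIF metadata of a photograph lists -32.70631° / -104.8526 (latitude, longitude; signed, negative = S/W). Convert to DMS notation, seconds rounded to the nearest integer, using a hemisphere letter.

32°42′23″ S, 104°51′9″ W

Latitude is negative → S; |value| = 32.706310
Lat: 0.706310 × 60 = 42.37860′ → 42′, remainder × 60 = 22.72″
Longitude is negative → W; |value| = 104.852600
Lon: whole degrees 104; 51.15600′ → 51′ and 9.36″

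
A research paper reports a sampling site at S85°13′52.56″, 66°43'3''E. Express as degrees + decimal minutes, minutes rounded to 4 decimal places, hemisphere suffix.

Latitude: seconds/60 = 0.87600; minutes = 13 + 0.87600 = 13.876000
λ: seconds/60 = 0.05000; minutes = 43 + 0.05000 = 43.050000

85° 13.8760′ S, 66° 43.0500′ E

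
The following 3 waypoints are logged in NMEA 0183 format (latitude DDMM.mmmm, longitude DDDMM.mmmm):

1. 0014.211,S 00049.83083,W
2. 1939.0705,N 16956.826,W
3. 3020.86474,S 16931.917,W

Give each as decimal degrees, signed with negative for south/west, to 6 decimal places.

1. -0.236850, -0.830514
2. 19.651175, -169.947100
3. -30.347746, -169.531950

Point 1:
  Lat: split at 2 digits → 00° and 14.211′; 0 + 14.211/60 = 0.2368500
  S ⇒ negate
  λ: split at 3 digits → 000° and 49.83083′; 0 + 49.83083/60 = 0.8305138
  W ⇒ negate
Point 2:
  Latitude: degrees = first 2 digits = 19, minutes = 39.0705; 19 + 39.0705/60 = 19.6511750
  N → positive
  λ: degrees = first 3 digits = 169, minutes = 56.826; 169 + 56.826/60 = 169.9471000
  W ⇒ negate
Point 3:
  Latitude: degrees = first 2 digits = 30, minutes = 20.86474; 30 + 20.86474/60 = 30.3477457
  hemisphere S, so the sign is −
  Longitude: split at 3 digits → 169° and 31.917′; 169 + 31.917/60 = 169.5319500
  W ⇒ negate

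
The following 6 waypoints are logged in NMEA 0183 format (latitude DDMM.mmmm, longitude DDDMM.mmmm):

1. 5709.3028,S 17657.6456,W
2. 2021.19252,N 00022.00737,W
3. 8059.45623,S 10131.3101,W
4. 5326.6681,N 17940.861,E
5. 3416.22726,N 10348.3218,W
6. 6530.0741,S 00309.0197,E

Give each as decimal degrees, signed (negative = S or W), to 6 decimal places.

1. -57.155047, -176.960760
2. 20.353209, -0.366790
3. -80.990937, -101.521835
4. 53.444468, 179.681017
5. 34.270454, -103.805363
6. -65.501235, 3.150328

Point 1:
  Latitude: degrees = first 2 digits = 57, minutes = 9.3028; 57 + 9.3028/60 = 57.1550467
  hemisphere S, so the sign is −
  λ: degrees = first 3 digits = 176, minutes = 57.6456; 176 + 57.6456/60 = 176.9607600
  hemisphere W, so the sign is −
Point 2:
  Latitude: split at 2 digits → 20° and 21.19252′; 20 + 21.19252/60 = 20.3532087
  N ⇒ keep positive
  Longitude: degrees = first 3 digits = 0, minutes = 22.00737; 0 + 22.00737/60 = 0.3667895
  hemisphere W, so the sign is −
Point 3:
  Latitude: degrees = first 2 digits = 80, minutes = 59.45623; 80 + 59.45623/60 = 80.9909372
  hemisphere S, so the sign is −
  λ: split at 3 digits → 101° and 31.3101′; 101 + 31.3101/60 = 101.5218350
  hemisphere W, so the sign is −
Point 4:
  φ: split at 2 digits → 53° and 26.6681′; 53 + 26.6681/60 = 53.4444683
  N → positive
  Lon: split at 3 digits → 179° and 40.861′; 179 + 40.861/60 = 179.6810167
  E ⇒ keep positive
Point 5:
  Latitude: degrees = first 2 digits = 34, minutes = 16.22726; 34 + 16.22726/60 = 34.2704543
  N ⇒ keep positive
  Longitude: degrees = first 3 digits = 103, minutes = 48.3218; 103 + 48.3218/60 = 103.8053633
  W ⇒ negate
Point 6:
  Lat: degrees = first 2 digits = 65, minutes = 30.0741; 65 + 30.0741/60 = 65.5012350
  S ⇒ negate
  λ: degrees = first 3 digits = 3, minutes = 9.0197; 3 + 9.0197/60 = 3.1503283
  E ⇒ keep positive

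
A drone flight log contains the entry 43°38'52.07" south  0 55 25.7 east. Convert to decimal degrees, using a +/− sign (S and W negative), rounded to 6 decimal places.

Latitude: 38′ + 52.07″ = 38.86783′; 43 + 38.86783/60 = 43.6477972
hemisphere S, so the sign is −
Longitude: 0 + 55/60 + 25.7/3600 = 0.9238056
E → positive

-43.647797, 0.923806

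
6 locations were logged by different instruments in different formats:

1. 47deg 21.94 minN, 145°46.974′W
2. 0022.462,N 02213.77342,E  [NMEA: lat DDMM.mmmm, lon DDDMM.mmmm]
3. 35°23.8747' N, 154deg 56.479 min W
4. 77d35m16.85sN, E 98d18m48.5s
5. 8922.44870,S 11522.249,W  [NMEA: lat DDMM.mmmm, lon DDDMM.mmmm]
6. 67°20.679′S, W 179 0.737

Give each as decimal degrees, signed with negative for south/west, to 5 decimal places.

Point 1:
  Latitude: 21.94′ = 0.365667°; total 47.365667
  N → positive
  Lon: 145 + 46.974/60 = 145.782900
  W → negative
Point 2:
  Lat: split at 2 digits → 00° and 22.462′; 0 + 22.462/60 = 0.374367
  N → positive
  λ: split at 3 digits → 022° and 13.77342′; 22 + 13.77342/60 = 22.229557
  E → positive
Point 3:
  φ: 35 + 23.8747/60 = 35.397912
  N ⇒ keep positive
  Longitude: 56.479′ = 0.941317°; total 154.941317
  hemisphere W, so the sign is −
Point 4:
  φ: 35′ + 16.85″ = 35.28083′; 77 + 35.28083/60 = 77.588014
  N ⇒ keep positive
  Lon: 98° + 18/60 + 48.5/3600 = 98 + 0.300000 + 0.013472 = 98.313472
  E ⇒ keep positive
Point 5:
  Lat: split at 2 digits → 89° and 22.4487′; 89 + 22.4487/60 = 89.374145
  S → negative
  λ: split at 3 digits → 115° and 22.249′; 115 + 22.249/60 = 115.370817
  W → negative
Point 6:
  Latitude: 67 + 20.679/60 = 67.344650
  S → negative
  λ: 0.737′ = 0.012283°; total 179.012283
  W ⇒ negate

1. 47.36567, -145.78290
2. 0.37437, 22.22956
3. 35.39791, -154.94132
4. 77.58801, 98.31347
5. -89.37415, -115.37082
6. -67.34465, -179.01228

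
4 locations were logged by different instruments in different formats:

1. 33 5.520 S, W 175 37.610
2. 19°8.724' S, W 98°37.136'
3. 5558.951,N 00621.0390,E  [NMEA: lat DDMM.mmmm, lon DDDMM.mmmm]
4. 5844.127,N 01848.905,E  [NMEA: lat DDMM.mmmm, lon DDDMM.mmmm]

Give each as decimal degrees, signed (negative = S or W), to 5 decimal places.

1. -33.09200, -175.62683
2. -19.14540, -98.61893
3. 55.98252, 6.35065
4. 58.73545, 18.81508

Point 1:
  Latitude: 33 + 5.52/60 = 33.092000
  S ⇒ negate
  Lon: 175 + 37.61/60 = 175.626833
  W ⇒ negate
Point 2:
  Lat: 8.724′ = 0.145400°; total 19.145400
  hemisphere S, so the sign is −
  Longitude: 98 + 37.136/60 = 98.618933
  hemisphere W, so the sign is −
Point 3:
  Lat: split at 2 digits → 55° and 58.951′; 55 + 58.951/60 = 55.982517
  N ⇒ keep positive
  λ: degrees = first 3 digits = 6, minutes = 21.039; 6 + 21.039/60 = 6.350650
  E → positive
Point 4:
  Latitude: split at 2 digits → 58° and 44.127′; 58 + 44.127/60 = 58.735450
  N → positive
  λ: split at 3 digits → 018° and 48.905′; 18 + 48.905/60 = 18.815083
  E → positive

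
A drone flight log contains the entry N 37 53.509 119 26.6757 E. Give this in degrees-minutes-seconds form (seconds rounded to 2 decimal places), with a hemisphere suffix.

37°53′30.54″ N, 119°26′40.54″ E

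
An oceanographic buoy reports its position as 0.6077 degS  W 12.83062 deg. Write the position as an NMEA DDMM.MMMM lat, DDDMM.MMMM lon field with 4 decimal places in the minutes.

0036.4620,S / 01249.8372,W

Lat: fractional part 0.607700 → 36.462000 minutes
Longitude: fractional part 0.830620 → 49.837200 minutes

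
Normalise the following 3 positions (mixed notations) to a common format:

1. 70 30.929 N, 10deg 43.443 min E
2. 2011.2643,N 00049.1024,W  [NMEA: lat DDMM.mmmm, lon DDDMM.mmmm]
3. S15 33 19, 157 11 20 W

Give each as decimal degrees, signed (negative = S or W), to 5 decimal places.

Point 1:
  Latitude: 70 + 30.929/60 = 70.515483
  N ⇒ keep positive
  Longitude: 10 + 43.443/60 = 10.724050
  E → positive
Point 2:
  Lat: split at 2 digits → 20° and 11.2643′; 20 + 11.2643/60 = 20.187738
  N → positive
  λ: split at 3 digits → 000° and 49.1024′; 0 + 49.1024/60 = 0.818373
  W ⇒ negate
Point 3:
  φ: 15° + 33/60 + 19/3600 = 15 + 0.550000 + 0.005278 = 15.555278
  S ⇒ negate
  Lon: 157° + 11/60 + 20/3600 = 157 + 0.183333 + 0.005556 = 157.188889
  W ⇒ negate

1. 70.51548, 10.72405
2. 20.18774, -0.81837
3. -15.55528, -157.18889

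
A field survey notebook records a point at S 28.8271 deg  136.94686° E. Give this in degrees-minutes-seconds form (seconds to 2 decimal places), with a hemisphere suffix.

28°49′37.56″ S, 136°56′48.70″ E

φ: 0.827100° → 49.62600′; 0.62600 × 60 = 37.5600″
Longitude: 0.946860 × 60 = 56.81160′ → 56′, remainder × 60 = 48.6960″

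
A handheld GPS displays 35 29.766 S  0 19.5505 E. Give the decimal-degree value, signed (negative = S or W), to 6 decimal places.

-35.496100, 0.325842

Lat: 29.766′ = 0.496100°; total 35.4961000
S ⇒ negate
Longitude: 0 + 19.5505/60 = 0.3258417
E → positive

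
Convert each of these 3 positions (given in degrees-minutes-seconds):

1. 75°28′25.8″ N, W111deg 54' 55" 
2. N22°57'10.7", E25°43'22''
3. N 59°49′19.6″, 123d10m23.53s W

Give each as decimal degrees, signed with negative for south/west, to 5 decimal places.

Point 1:
  Latitude: 75° + 28/60 + 25.8/3600 = 75 + 0.466667 + 0.007167 = 75.473833
  N ⇒ keep positive
  Longitude: 54′ + 55″ = 54.91667′; 111 + 54.91667/60 = 111.915278
  W → negative
Point 2:
  φ: 22° + 57/60 + 10.7/3600 = 22 + 0.950000 + 0.002972 = 22.952972
  N → positive
  Lon: 43′ + 22″ = 43.36667′; 25 + 43.36667/60 = 25.722778
  E → positive
Point 3:
  Latitude: 49′ + 19.6″ = 49.32667′; 59 + 49.32667/60 = 59.822111
  N → positive
  Lon: 123 + 10/60 + 23.53/3600 = 123.173203
  hemisphere W, so the sign is −

1. 75.47383, -111.91528
2. 22.95297, 25.72278
3. 59.82211, -123.17320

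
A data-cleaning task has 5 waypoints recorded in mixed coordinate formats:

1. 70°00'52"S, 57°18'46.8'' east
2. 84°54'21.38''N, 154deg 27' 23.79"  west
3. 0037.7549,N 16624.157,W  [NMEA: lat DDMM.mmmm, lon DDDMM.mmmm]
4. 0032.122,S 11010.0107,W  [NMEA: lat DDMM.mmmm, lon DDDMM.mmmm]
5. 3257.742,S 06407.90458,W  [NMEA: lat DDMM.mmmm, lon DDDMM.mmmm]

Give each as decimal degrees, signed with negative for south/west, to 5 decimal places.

1. -70.01444, 57.31300
2. 84.90594, -154.45661
3. 0.62925, -166.40262
4. -0.53537, -110.16685
5. -32.96237, -64.13174

Point 1:
  Latitude: 70° + 0/60 + 52/3600 = 70 + 0.000000 + 0.014444 = 70.014444
  S ⇒ negate
  Lon: 57 + 18/60 + 46.8/3600 = 57.313000
  E → positive
Point 2:
  Latitude: 54′ + 21.38″ = 54.35633′; 84 + 54.35633/60 = 84.905939
  N ⇒ keep positive
  Longitude: 27′ + 23.79″ = 27.39650′; 154 + 27.39650/60 = 154.456608
  W → negative
Point 3:
  Latitude: degrees = first 2 digits = 0, minutes = 37.7549; 0 + 37.7549/60 = 0.629248
  N ⇒ keep positive
  Lon: split at 3 digits → 166° and 24.157′; 166 + 24.157/60 = 166.402617
  W ⇒ negate
Point 4:
  Latitude: degrees = first 2 digits = 0, minutes = 32.122; 0 + 32.122/60 = 0.535367
  S → negative
  Lon: degrees = first 3 digits = 110, minutes = 10.0107; 110 + 10.0107/60 = 110.166845
  W → negative
Point 5:
  Lat: split at 2 digits → 32° and 57.742′; 32 + 57.742/60 = 32.962367
  S → negative
  Longitude: split at 3 digits → 064° and 7.90458′; 64 + 7.90458/60 = 64.131743
  W ⇒ negate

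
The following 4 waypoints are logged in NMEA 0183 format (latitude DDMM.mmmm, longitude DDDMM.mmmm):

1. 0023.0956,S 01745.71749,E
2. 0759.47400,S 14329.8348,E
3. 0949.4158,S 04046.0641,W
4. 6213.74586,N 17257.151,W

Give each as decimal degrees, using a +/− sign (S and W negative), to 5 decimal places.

Point 1:
  φ: split at 2 digits → 00° and 23.0956′; 0 + 23.0956/60 = 0.384927
  hemisphere S, so the sign is −
  λ: degrees = first 3 digits = 17, minutes = 45.71749; 17 + 45.71749/60 = 17.761958
  E → positive
Point 2:
  Latitude: split at 2 digits → 07° and 59.474′; 7 + 59.474/60 = 7.991233
  S → negative
  Longitude: degrees = first 3 digits = 143, minutes = 29.8348; 143 + 29.8348/60 = 143.497247
  E → positive
Point 3:
  φ: split at 2 digits → 09° and 49.4158′; 9 + 49.4158/60 = 9.823597
  S → negative
  Lon: degrees = first 3 digits = 40, minutes = 46.0641; 40 + 46.0641/60 = 40.767735
  hemisphere W, so the sign is −
Point 4:
  Latitude: degrees = first 2 digits = 62, minutes = 13.74586; 62 + 13.74586/60 = 62.229098
  N ⇒ keep positive
  λ: degrees = first 3 digits = 172, minutes = 57.151; 172 + 57.151/60 = 172.952517
  hemisphere W, so the sign is −

1. -0.38493, 17.76196
2. -7.99123, 143.49725
3. -9.82360, -40.76774
4. 62.22910, -172.95252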